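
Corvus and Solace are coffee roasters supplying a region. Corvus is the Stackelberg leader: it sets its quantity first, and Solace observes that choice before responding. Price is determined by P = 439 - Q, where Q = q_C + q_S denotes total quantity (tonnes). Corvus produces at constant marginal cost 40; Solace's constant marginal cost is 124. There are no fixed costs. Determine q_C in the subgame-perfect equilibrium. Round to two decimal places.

241.50

Solve by backward induction. Given q_C, the follower Solace maximises π_S = (439 - q_C - q_S)q_S - 124q_S.
Setting the follower's marginal profit to zero, 315 - q_C - 2q_S = 0, i.e. q_S = (315 - q_C)/2.
The leader anticipates this reaction. Substituting into P = 439 - Q gives P = 563/2 - (1/2)q_C, so π_C = (563/2 - (1/2)q_C)q_C - 40q_C.
The leader's first-order condition 483/2 - q_C = 0 yields q_C = 483/2.
Then q_S = (315 - 483/2)/2 = 147/4.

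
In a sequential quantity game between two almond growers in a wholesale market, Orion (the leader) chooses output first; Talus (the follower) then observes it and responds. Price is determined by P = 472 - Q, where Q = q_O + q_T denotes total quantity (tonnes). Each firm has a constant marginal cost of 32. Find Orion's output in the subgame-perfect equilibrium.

220

Solve by backward induction. Given q_O, the follower Talus maximises π_T = (472 - q_O - q_T)q_T - 32q_T.
Follower FOC: 440 - q_O - 2q_T = 0, so q_T(q_O) = (440 - q_O)/2.
The leader anticipates this reaction. Substituting into P = 472 - Q gives P = 252 - (1/2)q_O, so π_O = (252 - (1/2)q_O)q_O - 32q_O.
Leader FOC: 220 - q_O = 0, so q_O = 220.
Then q_T = (440 - 220)/2 = 110.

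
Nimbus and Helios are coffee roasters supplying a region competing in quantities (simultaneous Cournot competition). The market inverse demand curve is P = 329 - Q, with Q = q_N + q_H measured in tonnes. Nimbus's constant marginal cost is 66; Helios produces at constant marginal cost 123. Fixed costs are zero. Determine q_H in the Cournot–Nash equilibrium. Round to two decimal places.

49.67

Nimbus's profit: π_N = (329 - Q)q_N - (66q_N). Setting ∂π_N/∂q_N = 0: 263 - 2q_N - (q_H) = 0.
Helios's profit: π_H = (329 - Q)q_H - (123q_H). Setting ∂π_H/∂q_H = 0: 206 - 2q_H - (q_N) = 0.
Rearranging gives the reaction functions q_N = (263 - q_H)/2 and q_H = (206 - q_N)/2.
Solving the pair: q_N = 320/3, q_H = 149/3.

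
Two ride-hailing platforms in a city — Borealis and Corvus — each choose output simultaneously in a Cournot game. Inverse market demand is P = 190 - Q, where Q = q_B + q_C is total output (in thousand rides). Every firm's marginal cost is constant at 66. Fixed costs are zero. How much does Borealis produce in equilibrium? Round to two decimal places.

Each firm earns π_i = (190 - Q)q_i - 66q_i.
Setting ∂π_i/∂q_i = 0 with rivals' quantities fixed: 124 - 2q_i - q_j = 0.
By symmetry each firm produces the same amount; substituting q_j = q_i yields q_i = 124/3.

41.33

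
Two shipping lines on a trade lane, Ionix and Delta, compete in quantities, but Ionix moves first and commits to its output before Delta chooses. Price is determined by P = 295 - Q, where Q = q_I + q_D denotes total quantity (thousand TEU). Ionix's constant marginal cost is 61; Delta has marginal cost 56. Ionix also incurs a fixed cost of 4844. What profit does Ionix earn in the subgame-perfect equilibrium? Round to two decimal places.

The follower Delta best-responds to any q_I: π_D = (295 - Q)q_D - 56q_D.
Follower FOC: 239 - q_I - 2q_D = 0, so q_D(q_I) = (239 - q_I)/2.
The leader anticipates this reaction. Substituting into P = 295 - Q gives P = 351/2 - (1/2)q_I, so π_I = (351/2 - (1/2)q_I)q_I - 61q_I.
Leader FOC: 229/2 - q_I = 0, so q_I = 229/2.
Then q_D = (239 - 229/2)/2 = 249/4.
Price P = 295 - 707/4 = 473/4.
Ionix's profit: (473/4 - 61)·(229/2) - 4844 = 1711.1250.

1711.13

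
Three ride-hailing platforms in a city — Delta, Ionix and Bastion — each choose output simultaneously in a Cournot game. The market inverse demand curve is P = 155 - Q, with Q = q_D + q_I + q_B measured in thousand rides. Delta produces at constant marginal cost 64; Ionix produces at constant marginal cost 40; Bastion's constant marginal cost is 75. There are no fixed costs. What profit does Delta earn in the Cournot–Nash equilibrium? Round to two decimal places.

Delta's profit: π_D = (155 - Q)q_D - (64q_D). Setting ∂π_D/∂q_D = 0: 91 - 2q_D - (q_I + q_B) = 0.
Ionix's first-order condition: 115 - 2q_I - (q_D + q_B) = 0.
Bastion's first-order condition: 80 - 2q_B - (q_D + q_I) = 0.
Summing all 3 equations gives 286 − 4Q = 0, hence Q = 143/2.
Back-substituting: q_D = (91 − 143/2) = 39/2, q_I = (115 − 143/2) = 87/2, q_B = (80 − 143/2) = 17/2.
Price P = 155 - 143/2 = 167/2.
Delta's profit: (167/2 - 64)·(39/2) = 1521/4.

380.25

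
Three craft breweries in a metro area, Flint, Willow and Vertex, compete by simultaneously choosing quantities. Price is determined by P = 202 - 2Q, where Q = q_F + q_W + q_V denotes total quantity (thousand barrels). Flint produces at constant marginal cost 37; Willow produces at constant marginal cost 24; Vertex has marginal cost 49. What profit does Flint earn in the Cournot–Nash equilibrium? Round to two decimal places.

Flint's profit: π_F = (202 - 2Q)q_F - (37q_F). Setting ∂π_F/∂q_F = 0: 165 - 4q_F - 2(q_W + q_V) = 0.
Willow's profit: π_W = (202 - 2Q)q_W - (24q_W). Setting ∂π_W/∂q_W = 0: 178 - 4q_W - 2(q_F + q_V) = 0.
Vertex's profit: π_V = (202 - 2Q)q_V - (49q_V). Setting ∂π_V/∂q_V = 0: 153 - 4q_V - 2(q_F + q_W) = 0.
Adding the 3 conditions: 496 − 4Q − 4Q = 0, i.e. Q = 62.
Back-substituting: q_F = (165 − 124)/2 = 41/2, q_W = (178 − 124)/2 = 27, q_V = (153 − 124)/2 = 29/2.
Price P = 202 - 2·62 = 78.
Flint's profit: (78 - 37)·(41/2) = 1681/2.

840.50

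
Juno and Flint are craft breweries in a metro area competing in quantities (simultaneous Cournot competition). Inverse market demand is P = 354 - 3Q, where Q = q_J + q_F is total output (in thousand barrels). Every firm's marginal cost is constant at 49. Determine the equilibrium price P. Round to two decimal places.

150.67

A representative firm's profit is π_i = q_i(354 - 3Q) - 49q_i.
Setting ∂π_i/∂q_i = 0 with rivals' quantities fixed: 305 - 6q_i - 3q_j = 0.
By symmetry each firm produces the same amount; substituting q_j = q_i yields q_i = 305/9.
Total output Q = 610/9, so price P = 354 - 3·(610/9) = 452/3.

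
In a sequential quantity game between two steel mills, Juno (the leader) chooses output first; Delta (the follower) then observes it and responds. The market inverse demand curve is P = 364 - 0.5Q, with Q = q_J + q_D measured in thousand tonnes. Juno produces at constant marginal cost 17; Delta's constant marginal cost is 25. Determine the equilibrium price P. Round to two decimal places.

105.75

Solve by backward induction. Given q_J, the follower Delta maximises π_D = (364 - (1/2)q_J - (1/2)q_D)q_D - 25q_D.
Setting the follower's marginal profit to zero, 339 - (1/2)q_J - q_D = 0, i.e. q_D = (339 - (1/2)q_J).
Juno substitutes q_D(q_J) into its own profit: π_J = q_J(364 - (1/2)q_J - (339 - (1/2)q_J)/2) - 17q_J = (389/2 - (1/4)q_J)q_J - 17q_J.
Leader FOC: 355/2 - (1/2)q_J = 0, so q_J = 355.
Then q_D = (339 - (1/2)·355) = 323/2.
Total output Q = 1033/2, so price P = 364 - (1/2)·(1033/2) = 423/4.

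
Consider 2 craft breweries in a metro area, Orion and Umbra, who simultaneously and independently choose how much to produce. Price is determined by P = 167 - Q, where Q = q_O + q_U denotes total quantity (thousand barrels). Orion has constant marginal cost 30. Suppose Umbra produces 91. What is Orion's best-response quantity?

23

With the rival's output fixed at 91, Orion's profit is π_O = (167 - 91 - q_O)q_O - (30q_O) = (76 - q_O)q_O - (30q_O).
∂π_O/∂q_O = 46 - 2q_O = 0, so q_O = 23.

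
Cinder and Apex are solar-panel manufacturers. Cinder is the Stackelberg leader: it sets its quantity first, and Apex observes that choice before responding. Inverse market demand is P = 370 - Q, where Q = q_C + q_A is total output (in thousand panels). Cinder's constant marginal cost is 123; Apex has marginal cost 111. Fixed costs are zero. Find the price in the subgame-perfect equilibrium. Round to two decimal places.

Solve by backward induction. Given q_C, the follower Apex maximises π_A = (370 - q_C - q_A)q_A - 111q_A.
Setting the follower's marginal profit to zero, 259 - q_C - 2q_A = 0, i.e. q_A = (259 - q_C)/2.
The leader anticipates this reaction. Substituting into P = 370 - Q gives P = 481/2 - (1/2)q_C, so π_C = (481/2 - (1/2)q_C)q_C - 123q_C.
The leader's first-order condition 235/2 - q_C = 0 yields q_C = 235/2.
Then q_A = (259 - 235/2)/2 = 283/4.
Total output Q = 753/4, so price P = 370 - 753/4 = 727/4.

181.75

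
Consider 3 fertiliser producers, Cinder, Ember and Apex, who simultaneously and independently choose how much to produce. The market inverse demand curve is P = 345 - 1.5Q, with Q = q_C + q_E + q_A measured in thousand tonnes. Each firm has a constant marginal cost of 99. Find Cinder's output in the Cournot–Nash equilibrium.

Each firm earns π_i = (345 - 1.5Q)q_i - 99q_i.
Setting ∂π_i/∂q_i = 0 with rivals' quantities fixed: 246 - 3q_i - (3/2)·Σ_{j≠i} q_j = 0.
By symmetry each firm produces the same amount; substituting Σ_{j≠i} q_j = 2q_i yields q_i = 246/6 = 41.

41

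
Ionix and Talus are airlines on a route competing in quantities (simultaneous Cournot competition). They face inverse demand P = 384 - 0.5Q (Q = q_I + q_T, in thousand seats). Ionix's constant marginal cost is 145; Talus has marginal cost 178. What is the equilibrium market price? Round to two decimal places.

235.67

Ionix's profit: π_I = (384 - 0.5Q)q_I - (145q_I). Setting ∂π_I/∂q_I = 0: 239 - q_I - (1/2)(q_T) = 0.
Talus's first-order condition: 206 - q_T - (1/2)(q_I) = 0.
Best responses: q_I = (239 - (1/2)q_T), q_T = (206 - (1/2)q_I).
Substituting one into the other gives q_I = 544/3 and q_T = 346/3.
Total output Q = 890/3, so price P = 384 - (1/2)·(890/3) = 707/3.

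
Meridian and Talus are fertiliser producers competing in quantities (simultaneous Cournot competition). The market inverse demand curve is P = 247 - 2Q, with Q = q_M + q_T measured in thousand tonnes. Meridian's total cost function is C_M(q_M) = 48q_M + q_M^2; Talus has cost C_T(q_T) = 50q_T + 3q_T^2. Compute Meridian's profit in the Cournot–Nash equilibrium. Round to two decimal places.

2436.75

Meridian's profit: π_M = (247 - 2Q)q_M - (48q_M + q_M²). Setting ∂π_M/∂q_M = 0: 199 - 6q_M - 2(q_T) = 0.
Talus's first-order condition: 197 - 10q_T - 2(q_M) = 0.
Rearranging gives the reaction functions q_M = (199 - 2q_T)/6 and q_T = (197 - 2q_M)/10.
Substituting one into the other gives q_M = 57/2 and q_T = 14.
Price P = 247 - 2·(85/2) = 162.
Meridian's profit: 162·(57/2) - 48·(57/2) - (57/2)² = 2436.7500.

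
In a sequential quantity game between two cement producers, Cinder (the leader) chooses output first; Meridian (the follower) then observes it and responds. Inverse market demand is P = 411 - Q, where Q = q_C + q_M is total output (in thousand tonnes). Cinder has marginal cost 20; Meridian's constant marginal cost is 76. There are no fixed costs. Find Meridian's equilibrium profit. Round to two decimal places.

The follower Meridian best-responds to any q_C: π_M = (411 - Q)q_M - 76q_M.
∂π_M/∂q_M = 335 - q_C - 2q_M = 0 gives the reaction function q_M = (335 - q_C)/2.
The leader anticipates this reaction. Substituting into P = 411 - Q gives P = 487/2 - (1/2)q_C, so π_C = (487/2 - (1/2)q_C)q_C - 20q_C.
The leader's first-order condition 447/2 - q_C = 0 yields q_C = 447/2.
Then q_M = (335 - 447/2)/2 = 223/4.
Price P = 411 - 1117/4 = 527/4.
Meridian's profit: (527/4 - 76)·(223/4) = 3108.0625.

3108.06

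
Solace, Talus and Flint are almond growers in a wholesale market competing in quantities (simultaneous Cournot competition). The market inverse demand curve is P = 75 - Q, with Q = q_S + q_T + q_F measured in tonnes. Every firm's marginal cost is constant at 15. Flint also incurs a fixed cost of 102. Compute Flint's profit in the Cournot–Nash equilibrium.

A representative firm's profit is π_i = q_i(75 - Q) - 15q_i.
Setting ∂π_i/∂q_i = 0 with rivals' quantities fixed: 60 - 2q_i - Σ_{j≠i} q_j = 0.
With identical firms every q_j equals q_i, so Σ_{j≠i} q_j = 2q_i and 60 = 4q_i, giving q_i = 15.
Price P = 75 - 45 = 30.
Flint's profit: (30 - 15)·15 - 102 = 123.

123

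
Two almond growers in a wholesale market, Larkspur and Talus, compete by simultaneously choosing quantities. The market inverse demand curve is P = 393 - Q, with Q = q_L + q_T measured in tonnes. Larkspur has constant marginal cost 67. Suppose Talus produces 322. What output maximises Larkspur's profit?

2

With the rival's output fixed at 322, Larkspur's profit is π_L = (393 - 322 - q_L)q_L - (67q_L) = (71 - q_L)q_L - (67q_L).
∂π_L/∂q_L = 4 - 2q_L = 0, so q_L = 2.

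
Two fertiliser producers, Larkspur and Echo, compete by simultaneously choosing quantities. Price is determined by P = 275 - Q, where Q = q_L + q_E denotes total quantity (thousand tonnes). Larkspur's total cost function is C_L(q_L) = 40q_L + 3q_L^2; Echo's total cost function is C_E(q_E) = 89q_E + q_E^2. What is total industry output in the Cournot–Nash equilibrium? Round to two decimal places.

64.74

Larkspur's profit: π_L = (275 - Q)q_L - (40q_L + 3q_L²). Setting ∂π_L/∂q_L = 0: 235 - 8q_L - (q_E) = 0.
Echo's profit: π_E = (275 - Q)q_E - (89q_E + q_E²). Setting ∂π_E/∂q_E = 0: 186 - 4q_E - (q_L) = 0.
Rearranging gives the reaction functions q_L = (235 - q_E)/8 and q_E = (186 - q_L)/4.
Substituting one into the other gives q_L = 754/31 and q_E = 1253/31.
Total output Q = 754/31 + 1253/31 = 64.7419.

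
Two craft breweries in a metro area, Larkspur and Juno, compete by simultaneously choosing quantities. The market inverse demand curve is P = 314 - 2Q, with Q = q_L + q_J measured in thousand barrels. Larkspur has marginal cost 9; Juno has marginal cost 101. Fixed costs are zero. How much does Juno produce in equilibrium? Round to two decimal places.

20.17

Larkspur's profit: π_L = (314 - 2Q)q_L - (9q_L). Setting ∂π_L/∂q_L = 0: 305 - 4q_L - 2(q_J) = 0.
Juno's first-order condition: 213 - 4q_J - 2(q_L) = 0.
Rearranging gives the reaction functions q_L = (305 - 2q_J)/4 and q_J = (213 - 2q_L)/4.
Solving the pair: q_L = 397/6, q_J = 121/6.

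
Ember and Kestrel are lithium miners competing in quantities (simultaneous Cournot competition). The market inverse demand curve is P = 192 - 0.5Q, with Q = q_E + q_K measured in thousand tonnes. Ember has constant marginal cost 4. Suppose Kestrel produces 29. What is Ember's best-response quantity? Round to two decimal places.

173.50

With the rival's output fixed at 29, Ember's profit is π_E = (192 - (1/2)·29 - (1/2)q_E)q_E - (4q_E) = (355/2 - (1/2)q_E)q_E - (4q_E).
∂π_E/∂q_E = 347/2 - q_E = 0, so q_E = 347/2.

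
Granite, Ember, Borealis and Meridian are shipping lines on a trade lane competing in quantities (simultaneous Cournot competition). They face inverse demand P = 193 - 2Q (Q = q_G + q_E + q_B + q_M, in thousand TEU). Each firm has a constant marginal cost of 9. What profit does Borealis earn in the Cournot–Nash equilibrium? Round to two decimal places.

A representative firm's profit is π_i = q_i(193 - 2Q) - 9q_i.
First-order condition (treating rivals' output as given): 184 - 4q_i - 2·Σ_{j≠i} q_j = 0.
By symmetry each firm produces the same amount; substituting Σ_{j≠i} q_j = 3q_i yields q_i = 184/10 = 92/5.
Price P = 193 - 2·(368/5) = 229/5.
Borealis's profit: (229/5 - 9)·(92/5) = 677.1200.

677.12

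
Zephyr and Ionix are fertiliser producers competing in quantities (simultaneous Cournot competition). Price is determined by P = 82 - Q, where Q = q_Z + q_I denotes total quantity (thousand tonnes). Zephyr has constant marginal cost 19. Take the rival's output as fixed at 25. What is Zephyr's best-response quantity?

With the rival's output fixed at 25, Zephyr's profit is π_Z = (82 - 25 - q_Z)q_Z - (19q_Z) = (57 - q_Z)q_Z - (19q_Z).
∂π_Z/∂q_Z = 38 - 2q_Z = 0, so q_Z = 19.

19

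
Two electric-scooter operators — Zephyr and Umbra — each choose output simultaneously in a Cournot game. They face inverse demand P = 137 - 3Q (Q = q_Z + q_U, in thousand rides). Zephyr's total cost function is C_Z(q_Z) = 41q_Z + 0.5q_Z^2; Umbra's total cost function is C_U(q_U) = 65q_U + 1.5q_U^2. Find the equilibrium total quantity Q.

16

Zephyr's profit: π_Z = (137 - 3Q)q_Z - (41q_Z + (1/2)q_Z²). Setting ∂π_Z/∂q_Z = 0: 96 - 7q_Z - 3(q_U) = 0.
Umbra's first-order condition: 72 - 9q_U - 3(q_Z) = 0.
Rearranging gives the reaction functions q_Z = (96 - 3q_U)/7 and q_U = (72 - 3q_Z)/9.
Substituting one into the other gives q_Z = 12 and q_U = 4.
Total output Q = 12 + 4 = 16.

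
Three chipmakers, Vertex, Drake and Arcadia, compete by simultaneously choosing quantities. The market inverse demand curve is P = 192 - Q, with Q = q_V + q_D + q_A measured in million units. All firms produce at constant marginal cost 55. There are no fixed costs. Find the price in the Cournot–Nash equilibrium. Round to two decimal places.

A representative firm's profit is π_i = q_i(192 - Q) - 55q_i.
First-order condition (treating rivals' output as given): 137 - 2q_i - Σ_{j≠i} q_j = 0.
By symmetry each firm produces the same amount; substituting Σ_{j≠i} q_j = 2q_i yields q_i = 137/4.
Total output Q = 411/4, so price P = 192 - 411/4 = 357/4.

89.25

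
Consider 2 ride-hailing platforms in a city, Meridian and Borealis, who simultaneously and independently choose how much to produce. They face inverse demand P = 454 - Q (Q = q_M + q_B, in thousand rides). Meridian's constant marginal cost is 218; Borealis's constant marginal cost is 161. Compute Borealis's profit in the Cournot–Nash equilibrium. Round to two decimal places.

13611.11

Meridian's profit: π_M = (454 - Q)q_M - (218q_M). Setting ∂π_M/∂q_M = 0: 236 - 2q_M - (q_B) = 0.
Borealis's first-order condition: 293 - 2q_B - (q_M) = 0.
Best responses: q_M = (236 - q_B)/2, q_B = (293 - q_M)/2.
Solving the pair: q_M = 179/3, q_B = 350/3.
Price P = 454 - 529/3 = 833/3.
Borealis's profit: (833/3 - 161)·(350/3) = 13611.1111.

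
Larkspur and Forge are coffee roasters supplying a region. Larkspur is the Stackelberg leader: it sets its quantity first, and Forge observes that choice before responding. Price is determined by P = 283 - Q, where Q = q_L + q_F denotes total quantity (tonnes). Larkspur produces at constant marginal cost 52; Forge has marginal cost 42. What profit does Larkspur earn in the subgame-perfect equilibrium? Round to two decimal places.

The follower Forge best-responds to any q_L: π_F = (283 - Q)q_F - 42q_F.
Follower FOC: 241 - q_L - 2q_F = 0, so q_F(q_L) = (241 - q_L)/2.
Larkspur substitutes q_F(q_L) into its own profit: π_L = q_L(283 - q_L - (241 - q_L)/2) - 52q_L = (325/2 - (1/2)q_L)q_L - 52q_L.
Maximising: ∂π_L/∂q_L = 221/2 - q_L = 0, giving q_L = 221/2.
Then q_F = (241 - 221/2)/2 = 261/4.
Price P = 283 - 703/4 = 429/4.
Larkspur's profit: (429/4 - 52)·(221/2) = 6105.1250.

6105.13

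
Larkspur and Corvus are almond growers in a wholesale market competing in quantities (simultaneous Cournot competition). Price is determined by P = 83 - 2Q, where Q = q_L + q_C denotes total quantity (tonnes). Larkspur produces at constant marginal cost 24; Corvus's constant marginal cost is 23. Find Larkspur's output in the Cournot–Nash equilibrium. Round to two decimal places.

9.67

Larkspur's profit: π_L = (83 - 2Q)q_L - (24q_L). Setting ∂π_L/∂q_L = 0: 59 - 4q_L - 2(q_C) = 0.
Corvus's first-order condition: 60 - 4q_C - 2(q_L) = 0.
So q_L = (59 - 2q_C)/4 and q_C = (60 - 2q_L)/4.
Solving the pair: q_L = 29/3, q_C = 61/6.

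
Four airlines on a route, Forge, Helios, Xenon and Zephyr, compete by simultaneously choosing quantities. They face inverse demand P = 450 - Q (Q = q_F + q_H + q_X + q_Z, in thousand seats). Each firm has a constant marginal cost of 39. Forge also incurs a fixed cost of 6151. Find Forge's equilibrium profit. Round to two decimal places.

605.84

A representative firm's profit is π_i = q_i(450 - Q) - 39q_i.
First-order condition (treating rivals' output as given): 411 - 2q_i - Σ_{j≠i} q_j = 0.
By symmetry each firm produces the same amount; substituting Σ_{j≠i} q_j = 3q_i yields q_i = 411/5.
Price P = 450 - 1644/5 = 606/5.
Forge's profit: (606/5 - 39)·(411/5) - 6151 = 605.8400.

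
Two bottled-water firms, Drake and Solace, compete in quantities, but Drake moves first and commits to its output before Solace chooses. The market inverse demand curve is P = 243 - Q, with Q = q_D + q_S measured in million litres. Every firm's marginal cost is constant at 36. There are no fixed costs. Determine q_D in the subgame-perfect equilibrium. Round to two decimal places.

103.50

Solve by backward induction. Given q_D, the follower Solace maximises π_S = (243 - q_D - q_S)q_S - 36q_S.
Follower FOC: 207 - q_D - 2q_S = 0, so q_S(q_D) = (207 - q_D)/2.
The leader anticipates this reaction. Substituting into P = 243 - Q gives P = 279/2 - (1/2)q_D, so π_D = (279/2 - (1/2)q_D)q_D - 36q_D.
Maximising: ∂π_D/∂q_D = 207/2 - q_D = 0, giving q_D = 207/2.
Then q_S = (207 - 207/2)/2 = 207/4.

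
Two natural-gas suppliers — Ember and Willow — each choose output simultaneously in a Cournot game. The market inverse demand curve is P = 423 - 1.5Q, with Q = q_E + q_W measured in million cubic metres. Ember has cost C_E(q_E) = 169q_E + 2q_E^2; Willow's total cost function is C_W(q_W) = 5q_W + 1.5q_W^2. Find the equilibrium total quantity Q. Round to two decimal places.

Ember's profit: π_E = (423 - 1.5Q)q_E - (169q_E + 2q_E²). Setting ∂π_E/∂q_E = 0: 254 - 7q_E - (3/2)(q_W) = 0.
Willow's first-order condition: 418 - 6q_W - (3/2)(q_E) = 0.
Best responses: q_E = (254 - (3/2)q_W)/7, q_W = (418 - (3/2)q_E)/6.
Solving the pair: q_E = 1196/53, q_W = 64.0252.
Total output Q = 1196/53 + 64.0252 = 86.5912.

86.59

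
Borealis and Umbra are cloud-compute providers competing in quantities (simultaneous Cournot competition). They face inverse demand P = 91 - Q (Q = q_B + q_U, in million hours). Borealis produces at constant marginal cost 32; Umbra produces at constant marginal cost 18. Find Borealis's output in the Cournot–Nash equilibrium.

15

Borealis's profit: π_B = (91 - Q)q_B - (32q_B). Setting ∂π_B/∂q_B = 0: 59 - 2q_B - (q_U) = 0.
Umbra's profit: π_U = (91 - Q)q_U - (18q_U). Setting ∂π_U/∂q_U = 0: 73 - 2q_U - (q_B) = 0.
So q_B = (59 - q_U)/2 and q_U = (73 - q_B)/2.
Solving the pair: q_B = 15, q_U = 29.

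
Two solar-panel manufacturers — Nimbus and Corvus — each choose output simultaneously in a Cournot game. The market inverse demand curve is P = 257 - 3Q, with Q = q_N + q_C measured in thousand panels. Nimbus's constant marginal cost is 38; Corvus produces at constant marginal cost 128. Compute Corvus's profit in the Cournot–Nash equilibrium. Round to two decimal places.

56.33

Nimbus's profit: π_N = (257 - 3Q)q_N - (38q_N). Setting ∂π_N/∂q_N = 0: 219 - 6q_N - 3(q_C) = 0.
Corvus's profit: π_C = (257 - 3Q)q_C - (128q_C). Setting ∂π_C/∂q_C = 0: 129 - 6q_C - 3(q_N) = 0.
Rearranging gives the reaction functions q_N = (219 - 3q_C)/6 and q_C = (129 - 3q_N)/6.
Solving the pair: q_N = 103/3, q_C = 13/3.
Price P = 257 - 3·(116/3) = 141.
Corvus's profit: (141 - 128)·(13/3) = 169/3.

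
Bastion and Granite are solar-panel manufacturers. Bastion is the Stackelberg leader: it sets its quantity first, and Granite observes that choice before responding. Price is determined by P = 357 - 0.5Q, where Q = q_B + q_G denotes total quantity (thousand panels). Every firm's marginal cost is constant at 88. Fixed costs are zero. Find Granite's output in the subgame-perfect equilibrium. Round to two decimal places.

The follower Granite best-responds to any q_B: π_G = (357 - 0.5Q)q_G - 88q_G.
Follower FOC: 269 - (1/2)q_B - q_G = 0, so q_G(q_B) = (269 - (1/2)q_B).
The leader anticipates this reaction. Substituting into P = 357 - 0.5Q gives P = 445/2 - (1/4)q_B, so π_B = (445/2 - (1/4)q_B)q_B - 88q_B.
Leader FOC: 269/2 - (1/2)q_B = 0, so q_B = 269.
Then q_G = (269 - (1/2)·269) = 269/2.

134.50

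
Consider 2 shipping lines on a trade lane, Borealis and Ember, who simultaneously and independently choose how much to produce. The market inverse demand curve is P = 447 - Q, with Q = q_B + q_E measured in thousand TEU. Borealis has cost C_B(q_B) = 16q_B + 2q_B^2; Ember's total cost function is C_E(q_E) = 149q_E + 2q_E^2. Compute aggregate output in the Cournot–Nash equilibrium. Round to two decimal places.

104.14

Borealis's profit: π_B = (447 - Q)q_B - (16q_B + 2q_B²). Setting ∂π_B/∂q_B = 0: 431 - 6q_B - (q_E) = 0.
Ember's first-order condition: 298 - 6q_E - (q_B) = 0.
Best responses: q_B = (431 - q_E)/6, q_E = (298 - q_B)/6.
Substituting one into the other gives q_B = 65.3714 and q_E = 1357/35.
Total output Q = 65.3714 + 1357/35 = 729/7.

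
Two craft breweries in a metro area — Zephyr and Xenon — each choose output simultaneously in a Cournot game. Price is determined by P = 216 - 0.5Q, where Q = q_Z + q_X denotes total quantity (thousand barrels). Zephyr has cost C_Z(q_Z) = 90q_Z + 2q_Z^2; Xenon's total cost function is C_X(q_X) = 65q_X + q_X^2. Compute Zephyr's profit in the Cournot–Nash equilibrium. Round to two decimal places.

1051.49

Zephyr's profit: π_Z = (216 - 0.5Q)q_Z - (90q_Z + 2q_Z²). Setting ∂π_Z/∂q_Z = 0: 126 - 5q_Z - (1/2)(q_X) = 0.
Xenon's profit: π_X = (216 - 0.5Q)q_X - (65q_X + q_X²). Setting ∂π_X/∂q_X = 0: 151 - 3q_X - (1/2)(q_Z) = 0.
Best responses: q_Z = (126 - (1/2)q_X)/5, q_X = (151 - (1/2)q_Z)/3.
Substituting one into the other gives q_Z = 1210/59 and q_X = 46.9153.
Price P = 216 - (1/2)·67.4237 = 182.2881.
Zephyr's profit: 182.2881·(1210/59) - 90·(1210/59) - 2(1210/59)² = 1051.4938.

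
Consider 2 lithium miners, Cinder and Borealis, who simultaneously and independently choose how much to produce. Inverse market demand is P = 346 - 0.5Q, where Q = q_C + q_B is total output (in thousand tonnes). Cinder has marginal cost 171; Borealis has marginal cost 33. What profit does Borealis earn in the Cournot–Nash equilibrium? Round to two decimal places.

Cinder's profit: π_C = (346 - 0.5Q)q_C - (171q_C). Setting ∂π_C/∂q_C = 0: 175 - q_C - (1/2)(q_B) = 0.
Borealis's profit: π_B = (346 - 0.5Q)q_B - (33q_B). Setting ∂π_B/∂q_B = 0: 313 - q_B - (1/2)(q_C) = 0.
Rearranging gives the reaction functions q_C = (175 - (1/2)q_B) and q_B = (313 - (1/2)q_C).
Substituting one into the other gives q_C = 74/3 and q_B = 902/3.
Price P = 346 - (1/2)·(976/3) = 550/3.
Borealis's profit: (550/3 - 33)·(902/3) = 45200.2222.

45200.22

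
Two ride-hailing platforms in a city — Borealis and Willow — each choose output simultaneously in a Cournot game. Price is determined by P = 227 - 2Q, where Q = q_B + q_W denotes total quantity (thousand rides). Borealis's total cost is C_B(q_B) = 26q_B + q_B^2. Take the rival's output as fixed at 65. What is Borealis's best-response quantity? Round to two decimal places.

11.83

With the rival's output fixed at 65, Borealis's profit is π_B = (227 - 2·65 - 2q_B)q_B - (26q_B + q_B²) = (97 - 2q_B)q_B - (26q_B + q_B²).
∂π_B/∂q_B = 71 - 6q_B = 0, so q_B = 71/6.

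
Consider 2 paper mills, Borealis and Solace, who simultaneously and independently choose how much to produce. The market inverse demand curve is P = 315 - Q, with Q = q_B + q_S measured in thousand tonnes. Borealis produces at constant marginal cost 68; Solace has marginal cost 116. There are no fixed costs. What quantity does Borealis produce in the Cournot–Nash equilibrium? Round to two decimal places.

Borealis's profit: π_B = (315 - Q)q_B - (68q_B). Setting ∂π_B/∂q_B = 0: 247 - 2q_B - (q_S) = 0.
Solace's first-order condition: 199 - 2q_S - (q_B) = 0.
Rearranging gives the reaction functions q_B = (247 - q_S)/2 and q_S = (199 - q_B)/2.
Substituting one into the other gives q_B = 295/3 and q_S = 151/3.

98.33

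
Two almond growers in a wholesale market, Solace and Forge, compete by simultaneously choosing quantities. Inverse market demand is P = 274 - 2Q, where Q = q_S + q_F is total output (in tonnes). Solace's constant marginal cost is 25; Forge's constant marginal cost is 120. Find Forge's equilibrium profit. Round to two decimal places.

193.39

Solace's profit: π_S = (274 - 2Q)q_S - (25q_S). Setting ∂π_S/∂q_S = 0: 249 - 4q_S - 2(q_F) = 0.
Forge's first-order condition: 154 - 4q_F - 2(q_S) = 0.
Rearranging gives the reaction functions q_S = (249 - 2q_F)/4 and q_F = (154 - 2q_S)/4.
Solving the pair: q_S = 172/3, q_F = 59/6.
Price P = 274 - 2·(403/6) = 419/3.
Forge's profit: (419/3 - 120)·(59/6) = 193.3889.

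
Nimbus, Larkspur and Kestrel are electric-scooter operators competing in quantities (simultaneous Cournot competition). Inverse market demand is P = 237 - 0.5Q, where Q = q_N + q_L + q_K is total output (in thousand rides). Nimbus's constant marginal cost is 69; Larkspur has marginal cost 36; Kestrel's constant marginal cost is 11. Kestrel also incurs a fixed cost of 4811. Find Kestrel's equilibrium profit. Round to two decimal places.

Nimbus's profit: π_N = (237 - 0.5Q)q_N - (69q_N). Setting ∂π_N/∂q_N = 0: 168 - q_N - (1/2)(q_L + q_K) = 0.
Larkspur's first-order condition: 201 - q_L - (1/2)(q_N + q_K) = 0.
Kestrel's profit: π_K = (237 - 0.5Q)q_K - (11q_K). Setting ∂π_K/∂q_K = 0: 226 - q_K - (1/2)(q_N + q_L) = 0.
Summing all 3 equations gives 595 − 2Q = 0, hence Q = 595/2.
Back-substituting: q_N = (168 − 595/4)/(1/2) = 77/2, q_L = (201 − 595/4)/(1/2) = 209/2, q_K = (226 − 595/4)/(1/2) = 309/2.
Price P = 237 - (1/2)·(595/2) = 353/4.
Kestrel's profit: (353/4 - 11)·(309/2) - 4811 = 7124.1250.

7124.13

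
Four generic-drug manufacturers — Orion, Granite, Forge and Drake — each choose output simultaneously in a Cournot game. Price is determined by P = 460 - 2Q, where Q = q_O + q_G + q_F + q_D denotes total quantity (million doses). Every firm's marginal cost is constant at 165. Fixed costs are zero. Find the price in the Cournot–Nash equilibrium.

224

Each firm earns π_i = (460 - 2Q)q_i - 165q_i.
First-order condition (treating rivals' output as given): 295 - 4q_i - 2·Σ_{j≠i} q_j = 0.
With identical firms every q_j equals q_i, so Σ_{j≠i} q_j = 3q_i and 295 = 10q_i, giving q_i = 59/2.
Total output Q = 118, so price P = 460 - 2·118 = 224.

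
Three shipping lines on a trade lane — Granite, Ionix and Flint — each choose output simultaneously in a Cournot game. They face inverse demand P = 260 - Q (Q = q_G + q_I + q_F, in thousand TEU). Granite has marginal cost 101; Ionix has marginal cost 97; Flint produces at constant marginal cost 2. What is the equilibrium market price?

Granite's profit: π_G = (260 - Q)q_G - (101q_G). Setting ∂π_G/∂q_G = 0: 159 - 2q_G - (q_I + q_F) = 0.
Ionix's first-order condition: 163 - 2q_I - (q_G + q_F) = 0.
Flint's profit: π_F = (260 - Q)q_F - (2q_F). Setting ∂π_F/∂q_F = 0: 258 - 2q_F - (q_G + q_I) = 0.
Summing all 3 equations gives 580 − 4Q = 0, hence Q = 145.
Back-substituting: q_G = (159 − 145) = 14, q_I = (163 − 145) = 18, q_F = (258 − 145) = 113.
Total output Q = 145, so price P = 260 - 145 = 115.

115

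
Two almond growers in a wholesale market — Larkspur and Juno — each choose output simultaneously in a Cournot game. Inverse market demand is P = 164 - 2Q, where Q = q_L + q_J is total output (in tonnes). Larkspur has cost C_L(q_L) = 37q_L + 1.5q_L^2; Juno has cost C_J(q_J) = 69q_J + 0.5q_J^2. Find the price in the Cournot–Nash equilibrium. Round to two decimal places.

108.77

Larkspur's profit: π_L = (164 - 2Q)q_L - (37q_L + (3/2)q_L²). Setting ∂π_L/∂q_L = 0: 127 - 7q_L - 2(q_J) = 0.
Juno's profit: π_J = (164 - 2Q)q_J - (69q_J + (1/2)q_J²). Setting ∂π_J/∂q_J = 0: 95 - 5q_J - 2(q_L) = 0.
So q_L = (127 - 2q_J)/7 and q_J = (95 - 2q_L)/5.
Substituting one into the other gives q_L = 445/31 and q_J = 411/31.
Total output Q = 856/31, so price P = 164 - 2·(856/31) = 108.7742.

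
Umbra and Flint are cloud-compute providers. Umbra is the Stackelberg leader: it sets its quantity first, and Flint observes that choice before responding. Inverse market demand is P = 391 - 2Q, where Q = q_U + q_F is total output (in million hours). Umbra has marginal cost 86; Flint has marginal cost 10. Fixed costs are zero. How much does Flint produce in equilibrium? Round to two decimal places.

The follower Flint best-responds to any q_U: π_F = (391 - 2Q)q_F - 10q_F.
∂π_F/∂q_F = 381 - 2q_U - 4q_F = 0 gives the reaction function q_F = (381 - 2q_U)/4.
The leader anticipates this reaction. Substituting into P = 391 - 2Q gives P = 401/2 - q_U, so π_U = (401/2 - q_U)q_U - 86q_U.
Leader FOC: 229/2 - 2q_U = 0, so q_U = 229/4.
Then q_F = (381 - 2·(229/4))/4 = 533/8.

66.63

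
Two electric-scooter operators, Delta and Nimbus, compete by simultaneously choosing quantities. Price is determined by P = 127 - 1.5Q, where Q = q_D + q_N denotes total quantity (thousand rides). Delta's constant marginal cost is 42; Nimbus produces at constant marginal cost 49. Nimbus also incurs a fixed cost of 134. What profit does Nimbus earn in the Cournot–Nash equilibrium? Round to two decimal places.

239.41

Delta's profit: π_D = (127 - 1.5Q)q_D - (42q_D). Setting ∂π_D/∂q_D = 0: 85 - 3q_D - (3/2)(q_N) = 0.
Nimbus's profit: π_N = (127 - 1.5Q)q_N - (49q_N). Setting ∂π_N/∂q_N = 0: 78 - 3q_N - (3/2)(q_D) = 0.
Rearranging gives the reaction functions q_D = (85 - (3/2)q_N)/3 and q_N = (78 - (3/2)q_D)/3.
Substituting one into the other gives q_D = 184/9 and q_N = 142/9.
Price P = 127 - (3/2)·(326/9) = 218/3.
Nimbus's profit: (218/3 - 49)·(142/9) - 134 = 239.4074.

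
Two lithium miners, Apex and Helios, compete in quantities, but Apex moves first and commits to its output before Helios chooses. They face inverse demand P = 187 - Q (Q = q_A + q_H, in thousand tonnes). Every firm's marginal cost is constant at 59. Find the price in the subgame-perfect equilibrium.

The follower Helios best-responds to any q_A: π_H = (187 - Q)q_H - 59q_H.
∂π_H/∂q_H = 128 - q_A - 2q_H = 0 gives the reaction function q_H = (128 - q_A)/2.
Apex substitutes q_H(q_A) into its own profit: π_A = q_A(187 - q_A - (128 - q_A)/2) - 59q_A = (123 - (1/2)q_A)q_A - 59q_A.
Maximising: ∂π_A/∂q_A = 64 - q_A = 0, giving q_A = 64.
Then q_H = (128 - 64)/2 = 32.
Total output Q = 96, so price P = 187 - 96 = 91.

91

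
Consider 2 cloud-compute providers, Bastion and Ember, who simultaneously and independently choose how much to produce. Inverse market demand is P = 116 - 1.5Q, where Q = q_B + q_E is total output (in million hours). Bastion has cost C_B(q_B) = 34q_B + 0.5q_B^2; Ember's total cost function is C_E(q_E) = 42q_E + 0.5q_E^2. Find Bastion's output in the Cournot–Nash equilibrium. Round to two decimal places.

Bastion's profit: π_B = (116 - 1.5Q)q_B - (34q_B + (1/2)q_B²). Setting ∂π_B/∂q_B = 0: 82 - 4q_B - (3/2)(q_E) = 0.
Ember's first-order condition: 74 - 4q_E - (3/2)(q_B) = 0.
Best responses: q_B = (82 - (3/2)q_E)/4, q_E = (74 - (3/2)q_B)/4.
Substituting one into the other gives q_B = 868/55 and q_E = 692/55.

15.78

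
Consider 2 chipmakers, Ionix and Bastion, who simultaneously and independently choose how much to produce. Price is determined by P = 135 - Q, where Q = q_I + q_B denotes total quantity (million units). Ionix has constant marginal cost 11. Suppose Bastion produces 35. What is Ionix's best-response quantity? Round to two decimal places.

44.50

With the rival's output fixed at 35, Ionix's profit is π_I = (135 - 35 - q_I)q_I - (11q_I) = (100 - q_I)q_I - (11q_I).
∂π_I/∂q_I = 89 - 2q_I = 0, so q_I = 89/2.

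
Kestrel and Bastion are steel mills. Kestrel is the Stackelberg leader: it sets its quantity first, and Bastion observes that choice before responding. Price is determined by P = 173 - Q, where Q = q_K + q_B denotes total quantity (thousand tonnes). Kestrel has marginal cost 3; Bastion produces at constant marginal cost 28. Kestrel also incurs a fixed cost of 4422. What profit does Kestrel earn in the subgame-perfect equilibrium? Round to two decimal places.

331.13

Solve by backward induction. Given q_K, the follower Bastion maximises π_B = (173 - q_K - q_B)q_B - 28q_B.
∂π_B/∂q_B = 145 - q_K - 2q_B = 0 gives the reaction function q_B = (145 - q_K)/2.
The leader anticipates this reaction. Substituting into P = 173 - Q gives P = 201/2 - (1/2)q_K, so π_K = (201/2 - (1/2)q_K)q_K - 3q_K.
Leader FOC: 195/2 - q_K = 0, so q_K = 195/2.
Then q_B = (145 - 195/2)/2 = 95/4.
Price P = 173 - 485/4 = 207/4.
Kestrel's profit: (207/4 - 3)·(195/2) - 4422 = 331.1250.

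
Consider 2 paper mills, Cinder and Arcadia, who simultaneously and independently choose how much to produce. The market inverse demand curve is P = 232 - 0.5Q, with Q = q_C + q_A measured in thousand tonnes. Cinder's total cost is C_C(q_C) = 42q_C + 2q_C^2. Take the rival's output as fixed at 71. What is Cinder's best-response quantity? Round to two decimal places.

30.90

With the rival's output fixed at 71, Cinder's profit is π_C = (232 - (1/2)·71 - (1/2)q_C)q_C - (42q_C + 2q_C²) = (393/2 - (1/2)q_C)q_C - (42q_C + 2q_C²).
∂π_C/∂q_C = 309/2 - 5q_C = 0, so q_C = 309/10.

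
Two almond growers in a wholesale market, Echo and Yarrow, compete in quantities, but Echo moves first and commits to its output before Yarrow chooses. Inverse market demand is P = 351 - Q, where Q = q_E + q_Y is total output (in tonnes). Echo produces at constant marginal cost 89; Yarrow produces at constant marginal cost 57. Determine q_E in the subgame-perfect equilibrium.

115

Solve by backward induction. Given q_E, the follower Yarrow maximises π_Y = (351 - q_E - q_Y)q_Y - 57q_Y.
Setting the follower's marginal profit to zero, 294 - q_E - 2q_Y = 0, i.e. q_Y = (294 - q_E)/2.
The leader anticipates this reaction. Substituting into P = 351 - Q gives P = 204 - (1/2)q_E, so π_E = (204 - (1/2)q_E)q_E - 89q_E.
Maximising: ∂π_E/∂q_E = 115 - q_E = 0, giving q_E = 115.
Then q_Y = (294 - 115)/2 = 179/2.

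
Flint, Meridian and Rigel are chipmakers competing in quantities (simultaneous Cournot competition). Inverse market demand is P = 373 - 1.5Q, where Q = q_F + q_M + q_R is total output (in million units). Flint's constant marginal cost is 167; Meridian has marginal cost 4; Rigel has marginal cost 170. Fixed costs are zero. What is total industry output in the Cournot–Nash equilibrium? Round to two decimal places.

129.67

Flint's profit: π_F = (373 - 1.5Q)q_F - (167q_F). Setting ∂π_F/∂q_F = 0: 206 - 3q_F - (3/2)(q_M + q_R) = 0.
Meridian's profit: π_M = (373 - 1.5Q)q_M - (4q_M). Setting ∂π_M/∂q_M = 0: 369 - 3q_M - (3/2)(q_F + q_R) = 0.
Rigel's first-order condition: 203 - 3q_R - (3/2)(q_F + q_M) = 0.
Summing all 3 equations gives 778 − 6Q = 0, hence Q = 389/3.
Back-substituting: q_F = (206 − 389/2)/(3/2) = 23/3, q_M = (369 − 389/2)/(3/2) = 349/3, q_R = (203 − 389/2)/(3/2) = 17/3.
Total output Q = 23/3 + 349/3 + 17/3 = 389/3.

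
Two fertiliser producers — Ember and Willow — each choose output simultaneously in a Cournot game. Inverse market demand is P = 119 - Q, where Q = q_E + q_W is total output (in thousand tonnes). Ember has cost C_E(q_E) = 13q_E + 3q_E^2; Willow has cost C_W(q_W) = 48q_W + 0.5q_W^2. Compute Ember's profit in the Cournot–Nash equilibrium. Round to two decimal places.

Ember's profit: π_E = (119 - Q)q_E - (13q_E + 3q_E²). Setting ∂π_E/∂q_E = 0: 106 - 8q_E - (q_W) = 0.
Willow's first-order condition: 71 - 3q_W - (q_E) = 0.
Best responses: q_E = (106 - q_W)/8, q_W = (71 - q_E)/3.
Solving the pair: q_E = 247/23, q_W = 462/23.
Price P = 119 - 709/23 = 88.1739.
Ember's profit: 88.1739·(247/23) - 13·(247/23) - 3(247/23)² = 461.3157.

461.32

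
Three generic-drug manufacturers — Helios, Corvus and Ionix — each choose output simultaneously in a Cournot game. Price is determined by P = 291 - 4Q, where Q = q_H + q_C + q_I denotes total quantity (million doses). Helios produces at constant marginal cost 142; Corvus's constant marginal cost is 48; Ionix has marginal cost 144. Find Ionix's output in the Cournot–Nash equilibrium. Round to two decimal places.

3.06

Helios's profit: π_H = (291 - 4Q)q_H - (142q_H). Setting ∂π_H/∂q_H = 0: 149 - 8q_H - 4(q_C + q_I) = 0.
Corvus's first-order condition: 243 - 8q_C - 4(q_H + q_I) = 0.
Ionix's profit: π_I = (291 - 4Q)q_I - (144q_I). Setting ∂π_I/∂q_I = 0: 147 - 8q_I - 4(q_H + q_C) = 0.
Adding the 3 first-order conditions: 539 − 16Q = 0, so Q = 539/16.
Back-substituting: q_H = (149 − 539/4)/4 = 57/16, q_C = (243 − 539/4)/4 = 433/16, q_I = (147 − 539/4)/4 = 49/16.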